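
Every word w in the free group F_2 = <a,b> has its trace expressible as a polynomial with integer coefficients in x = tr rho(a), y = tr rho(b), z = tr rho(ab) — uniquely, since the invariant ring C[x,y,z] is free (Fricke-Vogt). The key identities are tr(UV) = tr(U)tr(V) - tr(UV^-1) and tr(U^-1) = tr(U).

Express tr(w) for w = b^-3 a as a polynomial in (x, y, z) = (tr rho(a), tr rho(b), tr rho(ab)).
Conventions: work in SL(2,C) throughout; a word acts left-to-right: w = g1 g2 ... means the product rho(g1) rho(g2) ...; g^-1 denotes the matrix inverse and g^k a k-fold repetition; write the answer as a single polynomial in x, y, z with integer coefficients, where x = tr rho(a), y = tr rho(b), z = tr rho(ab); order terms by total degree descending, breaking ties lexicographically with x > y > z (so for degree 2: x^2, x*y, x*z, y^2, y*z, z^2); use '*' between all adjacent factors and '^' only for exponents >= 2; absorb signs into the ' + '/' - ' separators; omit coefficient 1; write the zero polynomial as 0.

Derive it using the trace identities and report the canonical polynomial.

so trace(a b^-1) = trace(a) trace(b) - trace(a b) = x*y - z
reduce: trace(b^-1 a b^-1) = trace(a b^-1) trace(b) - trace(a) = x*y^2 - y*z - x
trace(b^-3 a) = trace(b^-1 a b^-1) trace(b) - trace(b^-1 a) = x*y^3 - y^2*z - 2*x*y + z

x*y^3 - y^2*z - 2*x*y + z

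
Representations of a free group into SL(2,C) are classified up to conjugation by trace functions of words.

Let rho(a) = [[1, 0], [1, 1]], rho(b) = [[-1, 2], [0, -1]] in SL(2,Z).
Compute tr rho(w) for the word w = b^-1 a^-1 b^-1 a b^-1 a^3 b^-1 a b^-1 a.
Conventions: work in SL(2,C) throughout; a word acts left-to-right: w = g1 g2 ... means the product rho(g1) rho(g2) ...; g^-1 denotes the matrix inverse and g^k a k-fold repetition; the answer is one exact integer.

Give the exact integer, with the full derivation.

236

rho(b^-1) = [[-1, -2], [0, -1]]
... * rho(a^-1) = [[1, 0], [-1, 1]]  ->  [[1, -2], [1, -1]]
... * rho(b^-1) = [[-1, -2], [0, -1]]  ->  [[-1, 0], [-1, -1]]
... * rho(a) = [[1, 0], [1, 1]]  ->  [[-1, 0], [-2, -1]]
... * rho(b^-1) = [[-1, -2], [0, -1]]  ->  [[1, 2], [2, 5]]
... * rho(a) = [[1, 0], [1, 1]]  ->  [[3, 2], [7, 5]]
... * rho(a) = [[1, 0], [1, 1]]  ->  [[5, 2], [12, 5]]
... * rho(a) = [[1, 0], [1, 1]]  ->  [[7, 2], [17, 5]]
... * rho(b^-1) = [[-1, -2], [0, -1]]  ->  [[-7, -16], [-17, -39]]
... * rho(a) = [[1, 0], [1, 1]]  ->  [[-23, -16], [-56, -39]]
... * rho(b^-1) = [[-1, -2], [0, -1]]  ->  [[23, 62], [56, 151]]
... * rho(a) = [[1, 0], [1, 1]]  ->  [[85, 62], [207, 151]]
tr = 85 + 151 = 236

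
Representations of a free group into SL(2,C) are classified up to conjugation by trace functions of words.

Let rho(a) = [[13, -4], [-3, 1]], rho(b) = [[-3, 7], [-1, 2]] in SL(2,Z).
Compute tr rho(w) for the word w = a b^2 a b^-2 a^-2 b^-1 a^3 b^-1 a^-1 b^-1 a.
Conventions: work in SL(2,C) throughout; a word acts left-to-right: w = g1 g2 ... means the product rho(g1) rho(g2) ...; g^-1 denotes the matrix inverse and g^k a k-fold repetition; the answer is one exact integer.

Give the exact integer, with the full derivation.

rho(a) = [[13, -4], [-3, 1]]
... * rho(b) = [[-3, 7], [-1, 2]]  ->  [[-35, 83], [8, -19]]
... * rho(b) = [[-3, 7], [-1, 2]]  ->  [[22, -79], [-5, 18]]
... * rho(a) = [[13, -4], [-3, 1]]  ->  [[523, -167], [-119, 38]]
... * rho(b^-1) = [[2, -7], [1, -3]]  ->  [[879, -3160], [-200, 719]]
... * rho(b^-1) = [[2, -7], [1, -3]]  ->  [[-1402, 3327], [319, -757]]
... * rho(a^-1) = [[1, 4], [3, 13]]  ->  [[8579, 37643], [-1952, -8565]]
... * rho(a^-1) = [[1, 4], [3, 13]]  ->  [[121508, 523675], [-27647, -119153]]
... * rho(b^-1) = [[2, -7], [1, -3]]  ->  [[766691, -2421581], [-174447, 550988]]
... * rho(a) = [[13, -4], [-3, 1]]  ->  [[17231726, -5488345], [-3920775, 1248776]]
... * rho(a) = [[13, -4], [-3, 1]]  ->  [[240477473, -74415249], [-54716403, 16931876]]
... * rho(a) = [[13, -4], [-3, 1]]  ->  [[3349452896, -1036325141], [-762108867, 235797488]]
... * rho(b^-1) = [[2, -7], [1, -3]]  ->  [[5662580651, -20337194849], [-1288420246, 4627369605]]
... * rho(a^-1) = [[1, 4], [3, 13]]  ->  [[-55349003896, -241733210433], [12593688569, 55002123881]]
... * rho(b^-1) = [[2, -7], [1, -3]]  ->  [[-352431218225, 1112642658571], [80189501019, -253162191626]]
... * rho(a) = [[13, -4], [-3, 1]]  ->  [[-7919533812638, 2522367531471], [1801950088125, -573920195702]]
tr = -7919533812638 + -573920195702 = -8493454008340

-8493454008340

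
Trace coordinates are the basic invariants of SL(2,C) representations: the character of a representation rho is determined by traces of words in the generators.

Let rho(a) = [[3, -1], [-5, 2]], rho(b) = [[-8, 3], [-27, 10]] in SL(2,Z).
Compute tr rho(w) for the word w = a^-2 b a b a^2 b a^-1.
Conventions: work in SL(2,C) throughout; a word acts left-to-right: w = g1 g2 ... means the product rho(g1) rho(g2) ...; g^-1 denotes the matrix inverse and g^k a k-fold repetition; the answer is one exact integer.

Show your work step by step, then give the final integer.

-8656

rho(a^-1) = [[2, 1], [5, 3]]
... * rho(a^-1) = [[2, 1], [5, 3]]  ->  [[9, 5], [25, 14]]
... * rho(b) = [[-8, 3], [-27, 10]]  ->  [[-207, 77], [-578, 215]]
... * rho(a) = [[3, -1], [-5, 2]]  ->  [[-1006, 361], [-2809, 1008]]
... * rho(b) = [[-8, 3], [-27, 10]]  ->  [[-1699, 592], [-4744, 1653]]
... * rho(a) = [[3, -1], [-5, 2]]  ->  [[-8057, 2883], [-22497, 8050]]
... * rho(a) = [[3, -1], [-5, 2]]  ->  [[-38586, 13823], [-107741, 38597]]
... * rho(b) = [[-8, 3], [-27, 10]]  ->  [[-64533, 22472], [-180191, 62747]]
... * rho(a^-1) = [[2, 1], [5, 3]]  ->  [[-16706, 2883], [-46647, 8050]]
tr = -16706 + 8050 = -8656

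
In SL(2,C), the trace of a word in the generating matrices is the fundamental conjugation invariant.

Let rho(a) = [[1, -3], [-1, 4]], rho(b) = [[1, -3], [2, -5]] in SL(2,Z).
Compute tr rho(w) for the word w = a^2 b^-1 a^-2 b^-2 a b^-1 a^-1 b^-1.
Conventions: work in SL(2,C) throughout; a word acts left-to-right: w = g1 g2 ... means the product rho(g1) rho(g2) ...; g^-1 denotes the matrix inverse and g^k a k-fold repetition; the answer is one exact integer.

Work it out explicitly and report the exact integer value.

rho(a) = [[1, -3], [-1, 4]]
... * rho(a) = [[1, -3], [-1, 4]]  ->  [[4, -15], [-5, 19]]
... * rho(b^-1) = [[-5, 3], [-2, 1]]  ->  [[10, -3], [-13, 4]]
... * rho(a^-1) = [[4, 3], [1, 1]]  ->  [[37, 27], [-48, -35]]
... * rho(a^-1) = [[4, 3], [1, 1]]  ->  [[175, 138], [-227, -179]]
... * rho(b^-1) = [[-5, 3], [-2, 1]]  ->  [[-1151, 663], [1493, -860]]
... * rho(b^-1) = [[-5, 3], [-2, 1]]  ->  [[4429, -2790], [-5745, 3619]]
... * rho(a) = [[1, -3], [-1, 4]]  ->  [[7219, -24447], [-9364, 31711]]
... * rho(b^-1) = [[-5, 3], [-2, 1]]  ->  [[12799, -2790], [-16602, 3619]]
... * rho(a^-1) = [[4, 3], [1, 1]]  ->  [[48406, 35607], [-62789, -46187]]
... * rho(b^-1) = [[-5, 3], [-2, 1]]  ->  [[-313244, 180825], [406319, -234554]]
tr = -313244 + -234554 = -547798

-547798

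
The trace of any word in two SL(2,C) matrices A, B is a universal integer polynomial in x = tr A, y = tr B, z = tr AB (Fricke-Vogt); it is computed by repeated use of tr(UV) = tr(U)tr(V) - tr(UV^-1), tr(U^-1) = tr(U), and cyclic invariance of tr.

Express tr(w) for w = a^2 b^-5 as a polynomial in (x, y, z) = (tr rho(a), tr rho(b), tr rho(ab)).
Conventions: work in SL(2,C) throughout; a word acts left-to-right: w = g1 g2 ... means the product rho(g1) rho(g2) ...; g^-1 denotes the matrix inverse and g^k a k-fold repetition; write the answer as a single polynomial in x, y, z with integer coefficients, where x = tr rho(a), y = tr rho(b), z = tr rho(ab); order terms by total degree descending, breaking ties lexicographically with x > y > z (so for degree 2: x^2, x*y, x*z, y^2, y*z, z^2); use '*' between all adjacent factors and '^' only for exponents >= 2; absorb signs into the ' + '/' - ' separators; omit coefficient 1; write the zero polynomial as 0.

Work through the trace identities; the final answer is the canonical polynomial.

next, tr(a^2) = tr(a) * tr(a) - tr(1)  (reduce the a square) = x^2 - 2
and tr(a^2 b) = tr(a) * tr(b a) - tr(b)  (reduce the a square) = x*z - y
tr(b^-1 a^2) = tr(a^2) * tr(b) - tr(a^2 b)  (eliminate b^-1) = x^2*y - x*z - y
and tr(b^-1 a^2 b^-1) = tr(b^-1 a^2) * tr(b) - tr(b^-1 a^2 b)  (eliminate b^-1) = x^2*y^2 - x*y*z - x^2 - y^2 + 2
and tr(b^-2 a^2 b^-1) = tr(b^-1 a^2 b^-1) * tr(b) - tr(b^-1 a^2)  (eliminate b^-1) = x^2*y^3 - x*y^2*z - 2*x^2*y - y^3 + x*z + 3*y
and tr(b^-4 a^2) = tr(b^-2 a^2 b^-1) * tr(b) - tr(b^-2 a^2)  (eliminate b^-1) = x^2*y^4 - x*y^3*z - 3*x^2*y^2 - y^4 + 2*x*y*z + x^2 + 4*y^2 - 2
next, tr(a^2 b^-5) = tr(b^-4 a^2) * tr(b) - tr(b^-4 a^2 b)  (eliminate b^-1) = x^2*y^5 - x*y^4*z - 4*x^2*y^3 - y^5 + 3*x*y^2*z + 3*x^2*y + 5*y^3 - x*z - 5*y

x^2*y^5 - x*y^4*z - 4*x^2*y^3 - y^5 + 3*x*y^2*z + 3*x^2*y + 5*y^3 - x*z - 5*y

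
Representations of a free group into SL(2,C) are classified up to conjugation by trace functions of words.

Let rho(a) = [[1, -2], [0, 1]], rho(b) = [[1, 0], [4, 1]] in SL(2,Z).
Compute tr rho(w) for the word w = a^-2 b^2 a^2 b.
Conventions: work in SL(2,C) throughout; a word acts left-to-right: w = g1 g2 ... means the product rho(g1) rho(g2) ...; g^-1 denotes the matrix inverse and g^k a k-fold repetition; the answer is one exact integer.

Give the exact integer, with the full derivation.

-510

rho(a^-1) = [[1, 2], [0, 1]]
... * rho(a^-1) = [[1, 2], [0, 1]]  ->  [[1, 4], [0, 1]]
... * rho(b) = [[1, 0], [4, 1]]  ->  [[17, 4], [4, 1]]
... * rho(b) = [[1, 0], [4, 1]]  ->  [[33, 4], [8, 1]]
... * rho(a) = [[1, -2], [0, 1]]  ->  [[33, -62], [8, -15]]
... * rho(a) = [[1, -2], [0, 1]]  ->  [[33, -128], [8, -31]]
... * rho(b) = [[1, 0], [4, 1]]  ->  [[-479, -128], [-116, -31]]
tr = -479 + -31 = -510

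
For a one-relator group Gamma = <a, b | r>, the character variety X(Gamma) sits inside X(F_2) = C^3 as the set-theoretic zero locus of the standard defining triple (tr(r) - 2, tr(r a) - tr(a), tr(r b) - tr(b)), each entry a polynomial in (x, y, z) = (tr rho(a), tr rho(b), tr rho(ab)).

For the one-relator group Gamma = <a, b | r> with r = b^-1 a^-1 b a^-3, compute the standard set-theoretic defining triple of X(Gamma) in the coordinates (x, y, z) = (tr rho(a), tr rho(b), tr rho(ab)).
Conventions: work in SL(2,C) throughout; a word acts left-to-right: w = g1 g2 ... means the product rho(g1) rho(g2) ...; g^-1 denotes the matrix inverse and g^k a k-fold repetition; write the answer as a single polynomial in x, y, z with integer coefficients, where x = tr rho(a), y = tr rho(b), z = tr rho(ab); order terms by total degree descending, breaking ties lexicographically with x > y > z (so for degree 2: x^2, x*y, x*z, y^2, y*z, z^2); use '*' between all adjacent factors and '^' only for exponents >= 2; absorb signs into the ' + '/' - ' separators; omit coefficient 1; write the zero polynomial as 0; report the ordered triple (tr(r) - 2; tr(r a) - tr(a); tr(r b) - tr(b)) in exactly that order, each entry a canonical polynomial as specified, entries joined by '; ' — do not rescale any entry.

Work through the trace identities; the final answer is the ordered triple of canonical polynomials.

x^3*y*z - x^2*y^2 - x^2*z^2 - x*y*z + x^2 + y^2 + z^2 - 4; x^2*y*z - x*y^2 - x*z^2; x^4*y - x^3*z - 3*x^2*y + 2*x*z

use: tr(a^-1) = tr(a) = x
tr(b a b) = tr(b) tr(a b) - tr(a) = y*z - x
tr(b a b a) = tr(b a) tr(b a) - tr(1) = z^2 - 2
use: tr(a b a^-1 b) = tr(b a b) tr(a) - tr(b a b a) = x*y*z - x^2 - z^2 + 2
apply: tr(b a^-1 b^-1 a) = tr(a b a^-1) tr(b) - tr(a b a^-1 b) = -x*y*z + x^2 + y^2 + z^2 - 2
apply: tr(a^-1 b^-1 a^-1 b) = tr(b a^-1 b^-1) tr(a) - tr(b a^-1 b^-1 a) = x*y*z - y^2 - z^2 + 2
use: tr(a^-2 b^-1 a^-1 b) = tr(a^-1 b^-1 a^-1 b) tr(a) - tr(a^-1 b^-1 a^-1 b a) = x^2*y*z - x*y^2 - x*z^2 + x
tr(b^-1 a^-1 b a^-3) = tr(a^-2 b^-1 a^-1 b) tr(a) - tr(a^-2 b^-1 a^-1 b a) = x^3*y*z - x^2*y^2 - x^2*z^2 - x*y*z + x^2 + y^2 + z^2 - 2
use: tr(b a^-1) = tr(b) tr(a) - tr(b a) = x*y - z
apply: tr(a^-2 b) = tr(b a^-1) tr(a) - tr(b) = x^2*y - x*z - y
use: tr(a^-2 b a^-1) = tr(a^-2 b) tr(a) - tr(a^-2 b a) = x^3*y - x^2*z - 2*x*y + z
tr(a^-1 b a^-3) = tr(a^-2 b a^-1) tr(a) - tr(a^-2 b) = x^4*y - x^3*z - 3*x^2*y + 2*x*z + y
assemble the triple (tr(r) - 2; tr(r a) - x; tr(r b) - y)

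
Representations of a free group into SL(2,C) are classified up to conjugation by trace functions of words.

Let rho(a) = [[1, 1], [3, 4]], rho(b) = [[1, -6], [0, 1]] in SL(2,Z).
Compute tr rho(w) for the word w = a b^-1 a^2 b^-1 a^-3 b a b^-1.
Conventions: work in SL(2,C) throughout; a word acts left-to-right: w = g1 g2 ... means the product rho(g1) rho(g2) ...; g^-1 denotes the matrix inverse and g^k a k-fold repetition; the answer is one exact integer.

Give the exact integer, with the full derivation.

rho(a) = [[1, 1], [3, 4]]
... * rho(b^-1) = [[1, 6], [0, 1]]  ->  [[1, 7], [3, 22]]
... * rho(a) = [[1, 1], [3, 4]]  ->  [[22, 29], [69, 91]]
... * rho(a) = [[1, 1], [3, 4]]  ->  [[109, 138], [342, 433]]
... * rho(b^-1) = [[1, 6], [0, 1]]  ->  [[109, 792], [342, 2485]]
... * rho(a^-1) = [[4, -1], [-3, 1]]  ->  [[-1940, 683], [-6087, 2143]]
... * rho(a^-1) = [[4, -1], [-3, 1]]  ->  [[-9809, 2623], [-30777, 8230]]
... * rho(a^-1) = [[4, -1], [-3, 1]]  ->  [[-47105, 12432], [-147798, 39007]]
... * rho(b) = [[1, -6], [0, 1]]  ->  [[-47105, 295062], [-147798, 925795]]
... * rho(a) = [[1, 1], [3, 4]]  ->  [[838081, 1133143], [2629587, 3555382]]
... * rho(b^-1) = [[1, 6], [0, 1]]  ->  [[838081, 6161629], [2629587, 19332904]]
tr = 838081 + 19332904 = 20170985

20170985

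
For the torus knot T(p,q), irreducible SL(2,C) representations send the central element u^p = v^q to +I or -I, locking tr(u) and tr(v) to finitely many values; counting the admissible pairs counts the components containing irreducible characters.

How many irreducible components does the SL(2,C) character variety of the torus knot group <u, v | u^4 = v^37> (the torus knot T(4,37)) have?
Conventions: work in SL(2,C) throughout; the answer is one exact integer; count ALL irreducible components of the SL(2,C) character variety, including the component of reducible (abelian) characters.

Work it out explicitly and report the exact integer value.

For T(4,37): irreducibility forces the central element u^4 = v^37 to one of +I, -I.
On an irreducible component, tr(u) is locked at 2*cos(pi*alpha/4) for some alpha in 1..3, and tr(v) at 2*cos(pi*beta/37) for some beta in 1..36.
The two central values (-1)^alpha I and (-1)^beta I must be the same matrix, so alpha and beta share a parity.
Enumerate parity-matched pairs: 2*18 odd-odd plus 1*18 even-even gives 54.
Total: 54 irreducible-character components + 1 reducible (abelian) component = 55.

55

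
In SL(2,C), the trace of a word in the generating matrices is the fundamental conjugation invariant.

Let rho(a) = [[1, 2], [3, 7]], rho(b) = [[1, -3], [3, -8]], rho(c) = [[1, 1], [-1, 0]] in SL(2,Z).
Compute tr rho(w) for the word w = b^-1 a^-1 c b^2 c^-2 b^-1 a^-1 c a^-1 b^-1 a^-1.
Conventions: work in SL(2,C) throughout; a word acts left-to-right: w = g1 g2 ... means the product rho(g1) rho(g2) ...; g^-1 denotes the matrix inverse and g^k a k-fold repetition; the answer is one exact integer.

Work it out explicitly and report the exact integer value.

-167286343

rho(b^-1) = [[-8, 3], [-3, 1]]
... * rho(a^-1) = [[7, -2], [-3, 1]]  ->  [[-65, 19], [-24, 7]]
... * rho(c) = [[1, 1], [-1, 0]]  ->  [[-84, -65], [-31, -24]]
... * rho(b) = [[1, -3], [3, -8]]  ->  [[-279, 772], [-103, 285]]
... * rho(b) = [[1, -3], [3, -8]]  ->  [[2037, -5339], [752, -1971]]
... * rho(c^-1) = [[0, -1], [1, 1]]  ->  [[-5339, -7376], [-1971, -2723]]
... * rho(c^-1) = [[0, -1], [1, 1]]  ->  [[-7376, -2037], [-2723, -752]]
... * rho(b^-1) = [[-8, 3], [-3, 1]]  ->  [[65119, -24165], [24040, -8921]]
... * rho(a^-1) = [[7, -2], [-3, 1]]  ->  [[528328, -154403], [195043, -57001]]
... * rho(c) = [[1, 1], [-1, 0]]  ->  [[682731, 528328], [252044, 195043]]
... * rho(a^-1) = [[7, -2], [-3, 1]]  ->  [[3194133, -837134], [1179179, -309045]]
... * rho(b^-1) = [[-8, 3], [-3, 1]]  ->  [[-23041662, 8745265], [-8506297, 3228492]]
... * rho(a^-1) = [[7, -2], [-3, 1]]  ->  [[-187527429, 54828589], [-69229555, 20241086]]
tr = -187527429 + 20241086 = -167286343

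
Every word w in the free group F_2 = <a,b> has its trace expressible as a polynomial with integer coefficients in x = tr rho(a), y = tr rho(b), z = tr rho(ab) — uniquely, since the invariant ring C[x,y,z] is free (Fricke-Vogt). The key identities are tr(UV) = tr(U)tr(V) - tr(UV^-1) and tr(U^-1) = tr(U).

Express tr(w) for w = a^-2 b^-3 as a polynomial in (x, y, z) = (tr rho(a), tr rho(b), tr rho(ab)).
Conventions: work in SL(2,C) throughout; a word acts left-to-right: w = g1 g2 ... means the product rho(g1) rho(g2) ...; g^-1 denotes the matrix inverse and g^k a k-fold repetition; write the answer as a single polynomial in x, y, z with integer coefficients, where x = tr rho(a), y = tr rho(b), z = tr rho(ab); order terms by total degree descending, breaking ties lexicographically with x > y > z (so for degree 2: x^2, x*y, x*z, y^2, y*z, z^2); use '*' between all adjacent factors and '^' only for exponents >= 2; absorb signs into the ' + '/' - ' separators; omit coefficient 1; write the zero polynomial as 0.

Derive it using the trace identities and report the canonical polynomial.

x*y^2*z - x^2*y - y^3 - x*z + 3*y

so trace(a^-1) = trace(a) = x
reduce: trace(a^-1 b) = trace(b) * trace(a) - trace(b a)  (eliminate a^-1) = x*y - z
trace(a^-1 b^-1) = trace(a^-1) * trace(b) - trace(a^-1 b)  (eliminate b^-1) = z
reduce: trace(b^-1 a^-2) = trace(a^-1 b^-1) * trace(a) - trace(a^-1 b^-1 a)  (eliminate a^-1) = x*z - y
trace(a^-2) = trace(a^-1) * trace(a) - trace(1)  (eliminate a^-1) = x^2 - 2
so trace(b^-1 a^-2 b^-1) = trace(b^-1 a^-2) * trace(b) - trace(b^-1 a^-2 b)  (eliminate b^-1) = x*y*z - x^2 - y^2 + 2
trace(a^-2 b^-3) = trace(b^-1 a^-2 b^-1) * trace(b) - trace(b^-1 a^-2)  (eliminate b^-1) = x*y^2*z - x^2*y - y^3 - x*z + 3*y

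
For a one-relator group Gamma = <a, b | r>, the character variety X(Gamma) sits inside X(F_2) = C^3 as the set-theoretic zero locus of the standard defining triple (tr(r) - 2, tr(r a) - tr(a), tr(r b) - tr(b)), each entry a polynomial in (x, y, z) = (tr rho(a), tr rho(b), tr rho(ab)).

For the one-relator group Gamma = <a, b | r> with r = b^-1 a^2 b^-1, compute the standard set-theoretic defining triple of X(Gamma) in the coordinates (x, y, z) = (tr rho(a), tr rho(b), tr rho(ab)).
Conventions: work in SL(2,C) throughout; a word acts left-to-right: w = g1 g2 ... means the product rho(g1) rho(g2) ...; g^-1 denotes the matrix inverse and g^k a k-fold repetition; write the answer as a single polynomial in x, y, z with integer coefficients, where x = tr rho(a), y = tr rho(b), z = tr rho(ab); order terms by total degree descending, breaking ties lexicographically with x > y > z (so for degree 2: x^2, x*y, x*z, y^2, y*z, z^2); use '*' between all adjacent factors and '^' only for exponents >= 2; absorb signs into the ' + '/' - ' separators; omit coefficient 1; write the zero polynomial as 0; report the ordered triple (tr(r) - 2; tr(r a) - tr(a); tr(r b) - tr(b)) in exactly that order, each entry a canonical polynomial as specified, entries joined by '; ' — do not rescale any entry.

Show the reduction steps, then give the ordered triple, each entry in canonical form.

so tr(a^2) = tr(a) * tr(a) - tr(1)   [square of a] = x^2 - 2
tr(a^2 b) = tr(a) * tr(b a) - tr(b)   [square of a] = x*z - y
tr(b^-1 a^2) = tr(a^2) * tr(b) - tr(a^2 b)   [inverse elimination on b] = x^2*y - x*z - y
so tr(b^-1 a^2 b^-1) = tr(b^-1 a^2) * tr(b) - tr(b^-1 a^2 b)   [inverse elimination on b] = x^2*y^2 - x*y*z - x^2 - y^2 + 2
so tr(a^3) = tr(a) * tr(a^2) - tr(a) = x^3 - 3*x
tr(a^3 b) = tr(a) * tr(a b a) - tr(a b) = x^2*z - x*y - z
reduce: tr(a b^-1 a^2) = tr(a^3) * tr(b) - tr(a^3 b) = x^3*y - x^2*z - 2*x*y + z
reduce: tr(b a b a) = tr(a b) * tr(a b) - tr(1) = z^2 - 2
reduce: tr(b a b) = tr(b) * tr(a b) - tr(a) = y*z - x
so tr(a^2 b a b) = tr(a) * tr(b a b a) - tr(b a b) = x*z^2 - y*z - x
reduce: tr(a b^-1 a^2 b) = tr(a^2 b a) * tr(b) - tr(a^2 b a b) = x^2*y*z - x*y^2 - x*z^2 + x
reduce: tr(b^-1 a^2 b^-1 a) = tr(a b^-1 a^2) * tr(b) - tr(a b^-1 a^2 b) = x^3*y^2 - 2*x^2*y*z - x*y^2 + x*z^2 + y*z - x
assemble the triple (tr(r) - 2; tr(r a) - x; tr(r b) - y)

x^2*y^2 - x*y*z - x^2 - y^2; x^3*y^2 - 2*x^2*y*z - x*y^2 + x*z^2 + y*z - 2*x; x^2*y - x*z - 2*y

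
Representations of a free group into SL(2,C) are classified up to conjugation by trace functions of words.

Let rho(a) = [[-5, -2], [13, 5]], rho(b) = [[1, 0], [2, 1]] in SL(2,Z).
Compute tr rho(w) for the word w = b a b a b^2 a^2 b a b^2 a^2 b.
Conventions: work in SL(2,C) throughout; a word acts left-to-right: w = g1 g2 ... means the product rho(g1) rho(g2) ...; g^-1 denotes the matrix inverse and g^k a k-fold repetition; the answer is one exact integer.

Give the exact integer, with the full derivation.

-736

rho(b) = [[1, 0], [2, 1]]
... * rho(a) = [[-5, -2], [13, 5]]  ->  [[-5, -2], [3, 1]]
... * rho(b) = [[1, 0], [2, 1]]  ->  [[-9, -2], [5, 1]]
... * rho(a) = [[-5, -2], [13, 5]]  ->  [[19, 8], [-12, -5]]
... * rho(b) = [[1, 0], [2, 1]]  ->  [[35, 8], [-22, -5]]
... * rho(b) = [[1, 0], [2, 1]]  ->  [[51, 8], [-32, -5]]
... * rho(a) = [[-5, -2], [13, 5]]  ->  [[-151, -62], [95, 39]]
... * rho(a) = [[-5, -2], [13, 5]]  ->  [[-51, -8], [32, 5]]
... * rho(b) = [[1, 0], [2, 1]]  ->  [[-67, -8], [42, 5]]
... * rho(a) = [[-5, -2], [13, 5]]  ->  [[231, 94], [-145, -59]]
... * rho(b) = [[1, 0], [2, 1]]  ->  [[419, 94], [-263, -59]]
... * rho(b) = [[1, 0], [2, 1]]  ->  [[607, 94], [-381, -59]]
... * rho(a) = [[-5, -2], [13, 5]]  ->  [[-1813, -744], [1138, 467]]
... * rho(a) = [[-5, -2], [13, 5]]  ->  [[-607, -94], [381, 59]]
... * rho(b) = [[1, 0], [2, 1]]  ->  [[-795, -94], [499, 59]]
tr = -795 + 59 = -736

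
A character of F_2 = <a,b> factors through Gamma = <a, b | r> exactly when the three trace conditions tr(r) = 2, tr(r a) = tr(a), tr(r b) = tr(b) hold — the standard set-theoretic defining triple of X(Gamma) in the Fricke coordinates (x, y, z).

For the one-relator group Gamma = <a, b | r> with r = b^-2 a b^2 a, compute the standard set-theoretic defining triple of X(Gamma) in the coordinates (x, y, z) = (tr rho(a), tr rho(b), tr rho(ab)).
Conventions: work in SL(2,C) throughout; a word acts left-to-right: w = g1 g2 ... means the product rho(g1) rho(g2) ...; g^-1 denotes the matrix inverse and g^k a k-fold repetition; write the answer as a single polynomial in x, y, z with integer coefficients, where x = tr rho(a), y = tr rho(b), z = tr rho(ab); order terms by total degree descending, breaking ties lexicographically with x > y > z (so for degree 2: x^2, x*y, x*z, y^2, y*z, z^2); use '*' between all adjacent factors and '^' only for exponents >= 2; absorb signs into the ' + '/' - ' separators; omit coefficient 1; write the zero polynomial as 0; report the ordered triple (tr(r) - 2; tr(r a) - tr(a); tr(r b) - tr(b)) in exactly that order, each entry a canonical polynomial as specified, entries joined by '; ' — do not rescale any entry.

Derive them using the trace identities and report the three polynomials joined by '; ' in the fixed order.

trace(a^2 b) = trace(a) trace(b a) - trace(b)  (reduce the a square) = x*z - y
trace(a^2) = trace(a) trace(a) - trace(1)  (reduce the a square) = x^2 - 2
next, trace(a b^2 a) = trace(b) trace(a^2 b) - trace(a^2)  (reduce the b square) = x*y*z - x^2 - y^2 + 2
trace(a b a b) = trace(b a) trace(b a) - trace(1)  (split on b) = z^2 - 2
next, trace(a b^2 a b) = trace(b) trace(a b a b) - trace(a b a)  (reduce the b square) = y*z^2 - x*z - y
next, trace(b^-1 a b^2 a) = trace(a b^2 a) trace(b) - trace(a b^2 a b)  (eliminate b^-1) = x*y^2*z - x^2*y - y^3 - y*z^2 + x*z + 3*y
trace(b^-2 a b^2 a) = trace(b^-1 a b^2 a) trace(b) - trace(b^-1 a b^2 a b)  (eliminate b^-1) = x*y^3*z - x^2*y^2 - y^4 - y^2*z^2 + x^2 + 4*y^2 - 2
trace(a b^2) = trace(b) trace(a b) - trace(a)   [square of b] = y*z - x
and trace(a b^2 a^2) = trace(a) trace(a b^2 a) - trace(a b^2)   [square of a] = x^2*y*z - x^3 - x*y^2 - y*z + 3*x
and trace(b a b^2) = trace(b) trace(a b^2) - trace(a b)   [square of b] = y^2*z - x*y - z
trace(a b^2 a^2 b) = trace(a) trace(b a b^2 a) - trace(b a b^2)   [square of a] = x*y*z^2 - x^2*z - y^2*z + z
and trace(b^-1 a b^2 a^2) = trace(a b^2 a^2) trace(b) - trace(a b^2 a^2 b)   [inverse elimination on b] = x^2*y^2*z - x^3*y - x*y^3 - x*y*z^2 + x^2*z + 3*x*y - z
and trace(b^-2 a b^2 a^2) = trace(b^-1 a b^2 a^2) trace(b) - trace(b^-1 a b^2 a^2 b)   [inverse elimination on b] = x^2*y^3*z - x^3*y^2 - x*y^4 - x*y^2*z^2 + x^3 + 4*x*y^2 - 3*x
assemble the triple (trace(r) - 2; trace(r a) - x; trace(r b) - y)

x*y^3*z - x^2*y^2 - y^4 - y^2*z^2 + x^2 + 4*y^2 - 4; x^2*y^3*z - x^3*y^2 - x*y^4 - x*y^2*z^2 + x^3 + 4*x*y^2 - 4*x; x*y^2*z - x^2*y - y^3 - y*z^2 + x*z + 2*y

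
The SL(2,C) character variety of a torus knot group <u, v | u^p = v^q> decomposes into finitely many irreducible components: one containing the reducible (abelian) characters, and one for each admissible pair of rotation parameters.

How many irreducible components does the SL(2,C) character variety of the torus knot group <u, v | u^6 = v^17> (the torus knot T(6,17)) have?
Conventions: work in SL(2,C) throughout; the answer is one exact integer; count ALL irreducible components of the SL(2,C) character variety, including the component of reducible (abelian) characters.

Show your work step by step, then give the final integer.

Gamma = < u, v | u^6 = v^17 > (torus knot T(6,17)); the central element u^6 = v^17 acts as +I or -I in any irreducible SL(2,C) representation.
On an irreducible component, tr(u) is locked at 2*cos(pi*alpha/6) for some alpha in 1..5, and tr(v) at 2*cos(pi*beta/17) for some beta in 1..16.
Consistency of u^6 = (-1)^alpha I with v^17 = (-1)^beta I forces alpha = beta (mod 2).
count pairs: odd alpha (3 choices) x odd beta (8), plus even alpha (2) x even beta (8): 3*8 + 2*8 = 40.
components with irreducible characters: 40; plus the single component of reducible (abelian) characters: total 41.

41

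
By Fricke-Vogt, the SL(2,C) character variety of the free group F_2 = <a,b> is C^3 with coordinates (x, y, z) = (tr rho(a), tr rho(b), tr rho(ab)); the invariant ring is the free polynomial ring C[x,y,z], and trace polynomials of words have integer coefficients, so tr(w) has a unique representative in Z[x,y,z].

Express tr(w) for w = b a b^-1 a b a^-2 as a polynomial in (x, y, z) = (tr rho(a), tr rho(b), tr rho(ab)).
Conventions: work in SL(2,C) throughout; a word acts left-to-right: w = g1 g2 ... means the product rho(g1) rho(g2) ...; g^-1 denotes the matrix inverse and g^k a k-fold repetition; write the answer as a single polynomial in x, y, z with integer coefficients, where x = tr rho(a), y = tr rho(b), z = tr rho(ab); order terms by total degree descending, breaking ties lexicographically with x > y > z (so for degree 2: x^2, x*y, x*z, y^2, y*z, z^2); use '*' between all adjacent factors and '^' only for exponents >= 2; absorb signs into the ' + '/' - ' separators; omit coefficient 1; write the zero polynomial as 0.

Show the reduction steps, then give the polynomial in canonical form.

tr(a^2 b) = tr(a) * tr(b a) - tr(b)  (reduce the a square) = x*z - y
tr(a^2) = tr(a) * tr(a) - tr(1)  (reduce the a square) = x^2 - 2
tr(b a^2 b) = tr(b) * tr(a^2 b) - tr(a^2)  (reduce the b square) = x*y*z - x^2 - y^2 + 2
tr(b a b a) = tr(a b) * tr(a b) - tr(1)  (split on a) = z^2 - 2
tr(b a b) = tr(b) * tr(a b) - tr(a)  (reduce the b square) = y*z - x
tr(b a^2 b a) = tr(a) * tr(b a b a) - tr(b a b)  (reduce the a square) = x*z^2 - y*z - x
tr(a b a^-1 b a) = tr(b a^2 b) * tr(a) - tr(b a^2 b a)  (eliminate a^-1) = x^2*y*z - x^3 - x*y^2 - x*z^2 + y*z + 3*x
tr(b a b a b) = tr(b) * tr(a b a b) - tr(a b a)  (reduce the b square) = y*z^2 - x*z - y
tr(b a b a b a) = tr(b a b a) * tr(b a) - tr(a b)  (split on b) = z^3 - 3*z
tr(a b a^-1 b a b) = tr(b a b a b) * tr(a) - tr(b a b a b a)  (eliminate a^-1) = x*y*z^2 - x^2*z - z^3 - x*y + 3*z
tr(b a b^-1 a b a^-1) = tr(a b a^-1 b a) * tr(b) - tr(a b a^-1 b a b)  (eliminate b^-1) = x^2*y^2*z - x^3*y - x*y^3 - 2*x*y*z^2 + x^2*z + y^2*z + z^3 + 4*x*y - 3*z
tr(b a b^-1 a b) = tr(a b^2 a) * tr(b) - tr(a b^2 a b)  (eliminate b^-1) = x*y^2*z - x^2*y - y^3 - y*z^2 + x*z + 3*y
tr(b a b^-1 a b a^-2) = tr(b a b^-1 a b a^-1) * tr(a) - tr(b a b^-1 a b)  (eliminate a^-1) = x^3*y^2*z - x^4*y - x^2*y^3 - 2*x^2*y*z^2 + x^3*z + x*z^3 + 5*x^2*y + y^3 + y*z^2 - 4*x*z - 3*y

x^3*y^2*z - x^4*y - x^2*y^3 - 2*x^2*y*z^2 + x^3*z + x*z^3 + 5*x^2*y + y^3 + y*z^2 - 4*x*z - 3*y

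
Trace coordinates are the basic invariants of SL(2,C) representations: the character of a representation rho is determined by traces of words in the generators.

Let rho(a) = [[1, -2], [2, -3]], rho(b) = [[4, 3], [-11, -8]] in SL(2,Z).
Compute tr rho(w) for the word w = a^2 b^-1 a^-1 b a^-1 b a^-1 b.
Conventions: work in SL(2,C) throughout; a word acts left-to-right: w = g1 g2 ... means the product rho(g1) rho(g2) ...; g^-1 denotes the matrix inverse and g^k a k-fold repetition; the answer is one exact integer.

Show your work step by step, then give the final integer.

rho(a) = [[1, -2], [2, -3]]
... * rho(a) = [[1, -2], [2, -3]]  ->  [[-3, 4], [-4, 5]]
... * rho(b^-1) = [[-8, -3], [11, 4]]  ->  [[68, 25], [87, 32]]
... * rho(a^-1) = [[-3, 2], [-2, 1]]  ->  [[-254, 161], [-325, 206]]
... * rho(b) = [[4, 3], [-11, -8]]  ->  [[-2787, -2050], [-3566, -2623]]
... * rho(a^-1) = [[-3, 2], [-2, 1]]  ->  [[12461, -7624], [15944, -9755]]
... * rho(b) = [[4, 3], [-11, -8]]  ->  [[133708, 98375], [171081, 125872]]
... * rho(a^-1) = [[-3, 2], [-2, 1]]  ->  [[-597874, 365791], [-764987, 468034]]
... * rho(b) = [[4, 3], [-11, -8]]  ->  [[-6415197, -4719950], [-8208322, -6039233]]
tr = -6415197 + -6039233 = -12454430

-12454430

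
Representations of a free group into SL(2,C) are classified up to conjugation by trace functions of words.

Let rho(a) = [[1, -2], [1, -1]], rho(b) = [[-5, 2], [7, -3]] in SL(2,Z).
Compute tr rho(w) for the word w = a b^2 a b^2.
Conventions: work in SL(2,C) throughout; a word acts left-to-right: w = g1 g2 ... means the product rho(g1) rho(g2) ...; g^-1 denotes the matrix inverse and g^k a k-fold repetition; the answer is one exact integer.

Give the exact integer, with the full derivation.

rho(a) = [[1, -2], [1, -1]]
... * rho(b) = [[-5, 2], [7, -3]]  ->  [[-19, 8], [-12, 5]]
... * rho(b) = [[-5, 2], [7, -3]]  ->  [[151, -62], [95, -39]]
... * rho(a) = [[1, -2], [1, -1]]  ->  [[89, -240], [56, -151]]
... * rho(b) = [[-5, 2], [7, -3]]  ->  [[-2125, 898], [-1337, 565]]
... * rho(b) = [[-5, 2], [7, -3]]  ->  [[16911, -6944], [10640, -4369]]
tr = 16911 + -4369 = 12542

12542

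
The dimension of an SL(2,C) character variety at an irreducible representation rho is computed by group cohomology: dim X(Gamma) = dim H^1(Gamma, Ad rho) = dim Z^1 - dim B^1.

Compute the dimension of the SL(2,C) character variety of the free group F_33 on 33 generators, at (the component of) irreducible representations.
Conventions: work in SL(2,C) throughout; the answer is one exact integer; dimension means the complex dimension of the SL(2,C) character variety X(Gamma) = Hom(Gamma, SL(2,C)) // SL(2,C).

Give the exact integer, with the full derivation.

Gamma = F_33 has 33 generators and no relators.
A cocycle picks one sl_2 vector per generator freely, giving dim Z^1 = 3*33 = 99.
Irreducibility makes the coboundary map sl_2 -> Z^1 injective (trivial centralizer), so dim B^1 = 3.
dim X = dim H^1 = dim Z^1 - dim B^1 = 99 - 3 = 96.

96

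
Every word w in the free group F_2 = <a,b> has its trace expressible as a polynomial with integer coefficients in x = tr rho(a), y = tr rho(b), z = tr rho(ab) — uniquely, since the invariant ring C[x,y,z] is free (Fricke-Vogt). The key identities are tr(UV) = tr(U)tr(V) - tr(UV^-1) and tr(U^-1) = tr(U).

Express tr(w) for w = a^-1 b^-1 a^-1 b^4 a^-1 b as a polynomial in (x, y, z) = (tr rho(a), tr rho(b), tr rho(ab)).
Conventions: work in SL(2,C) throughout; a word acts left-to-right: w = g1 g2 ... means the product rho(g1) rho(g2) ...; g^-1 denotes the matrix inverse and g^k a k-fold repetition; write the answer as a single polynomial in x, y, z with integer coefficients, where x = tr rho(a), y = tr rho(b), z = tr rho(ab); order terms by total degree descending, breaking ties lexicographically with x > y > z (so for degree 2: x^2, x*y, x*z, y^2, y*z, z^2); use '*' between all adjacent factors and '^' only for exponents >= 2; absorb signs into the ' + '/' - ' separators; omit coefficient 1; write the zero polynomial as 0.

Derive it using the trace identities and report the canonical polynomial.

and tr(b^2) = tr(b) * tr(b) - tr(1)   [square of b] = y^2 - 2
next, tr(b^3) = tr(b) * tr(b^2) - tr(b)   [square of b] = y^3 - 3*y
and tr(b^4) = tr(b) * tr(b^3) - tr(b^2)   [square of b] = y^4 - 4*y^2 + 2
next, tr(b a b) = tr(b) * tr(a b) - tr(a)   [square of b] = y*z - x
and tr(b a b^2) = tr(b) * tr(b a b) - tr(b a)   [square of b] = y^2*z - x*y - z
tr(b^4 a) = tr(b) * tr(b a b^2) - tr(b a b)   [square of b] = y^3*z - x*y^2 - 2*y*z + x
and tr(b^4 a^-1) = tr(b^4) * tr(a) - tr(b^4 a)   [inverse elimination on a] = x*y^4 - y^3*z - 3*x*y^2 + 2*y*z + x
tr(b^5) = tr(b) * tr(b^4) - tr(b^3)   [square of b] = y^5 - 5*y^3 + 5*y
tr(a b^5) = tr(b) * tr(b a b^3) - tr(b a b^2)   [square of b] = y^4*z - x*y^3 - 3*y^2*z + 2*x*y + z
and tr(b a b^5) = tr(b) * tr(a b^5) - tr(a b^4)   [square of b] = y^5*z - x*y^4 - 4*y^3*z + 3*x*y^2 + 3*y*z - x
next, tr(a b a b) = tr(b a) * tr(b a) - tr(1)   [split at a repeated b] = z^2 - 2
tr(a b a) = tr(a) * tr(b a) - tr(b)   [square of a] = x*z - y
next, tr(a b a b^2) = tr(b) * tr(a b a b) - tr(a b a)   [square of b] = y*z^2 - x*z - y
tr(b^2 a b a b) = tr(b) * tr(a b a b^2) - tr(a b a b)   [square of b] = y^2*z^2 - x*y*z - y^2 - z^2 + 2
tr(a b a b^4) = tr(b) * tr(b^2 a b a b) - tr(b^2 a b a)   [square of b] = y^3*z^2 - x*y^2*z - y^3 - 2*y*z^2 + x*z + 3*y
tr(b a b^5 a) = tr(b) * tr(a b a b^4) - tr(a b a b^3)   [square of b] = y^4*z^2 - x*y^3*z - y^4 - 3*y^2*z^2 + 2*x*y*z + 4*y^2 + z^2 - 2
next, tr(a b^5 a^-1 b) = tr(b a b^5) * tr(a) - tr(b a b^5 a)   [inverse elimination on a] = x*y^5*z - x^2*y^4 - y^4*z^2 - 3*x*y^3*z + 3*x^2*y^2 + y^4 + 3*y^2*z^2 + x*y*z - x^2 - 4*y^2 - z^2 + 2
tr(b^5 a^-1 b^-1 a) = tr(a b^5 a^-1) * tr(b) - tr(a b^5 a^-1 b)   [inverse elimination on b] = -x*y^5*z + x^2*y^4 + y^6 + y^4*z^2 + 3*x*y^3*z - 3*x^2*y^2 - 6*y^4 - 3*y^2*z^2 - x*y*z + x^2 + 9*y^2 + z^2 - 2
tr(b a^-1 b^-1 a^-1 b^4) = tr(b^5 a^-1 b^-1) * tr(a) - tr(b^5 a^-1 b^-1 a)   [inverse elimination on a] = x*y^5*z - y^6 - y^4*z^2 - 4*x*y^3*z + 6*y^4 + 3*y^2*z^2 + 3*x*y*z - 9*y^2 - z^2 + 2
next, tr(a b a b a b) = tr(a b) * tr(a b a b) - tr(a^-1 b^-1)   [split at a repeated a] = z^3 - 3*z
tr(a b a b a) = tr(a) * tr(b a b a) - tr(b a b)   [square of a] = x*z^2 - y*z - x
and tr(b a b a b a b) = tr(b) * tr(a b a b a b) - tr(a b a b a)   [square of b] = y*z^3 - x*z^2 - 2*y*z + x
and tr(b a b a b a b^2) = tr(b) * tr(b a b a b a b) - tr(b a b a b a)   [square of b] = y^2*z^3 - x*y*z^2 - 2*y^2*z - z^3 + x*y + 3*z
tr(b^4 a b a b a) = tr(b) * tr(b a b a b a b^2) - tr(b a b a b a b)   [square of b] = y^3*z^3 - x*y^2*z^2 - 2*y^3*z - 2*y*z^3 + x*y^2 + x*z^2 + 5*y*z - x
next, tr(a^-1 b^4 a b a b) = tr(b^4 a b a b) * tr(a) - tr(b^4 a b a b a)   [inverse elimination on a] = x*y^4*z^2 - x^2*y^3*z - y^3*z^3 - x*y^4 - 2*x*y^2*z^2 + 2*x^2*y*z + 2*y^3*z + 2*y*z^3 + 3*x*y^2 - 5*y*z - x
tr(b^-1 a^-1 b^4 a b a) = tr(a^-1 b^4 a b a) * tr(b) - tr(a^-1 b^4 a b a b)   [inverse elimination on b] = -x*y^4*z^2 + x^2*y^3*z + y^5*z + y^3*z^3 + 2*x*y^2*z^2 - 2*x^2*y*z - 5*y^3*z - 2*y*z^3 - x*y^2 + 6*y*z + x
tr(b a^-1 b^-1 a^-1 b^4 a) = tr(b^-1 a^-1 b^4 a b) * tr(a) - tr(b^-1 a^-1 b^4 a b a)   [inverse elimination on a] = x*y^4*z^2 - x^2*y^3*z - y^5*z - y^3*z^3 + x*y^4 - 2*x*y^2*z^2 + 2*x^2*y*z + 5*y^3*z + 2*y*z^3 - 3*x*y^2 - 6*y*z + x
next, tr(a^-1 b^-1 a^-1 b^4 a^-1 b) = tr(b a^-1 b^-1 a^-1 b^4) * tr(a) - tr(b a^-1 b^-1 a^-1 b^4 a)   [inverse elimination on a] = x^2*y^5*z - x*y^6 - 2*x*y^4*z^2 - 3*x^2*y^3*z + y^5*z + y^3*z^3 + 5*x*y^4 + 5*x*y^2*z^2 + x^2*y*z - 5*y^3*z - 2*y*z^3 - 6*x*y^2 - x*z^2 + 6*y*z + x

x^2*y^5*z - x*y^6 - 2*x*y^4*z^2 - 3*x^2*y^3*z + y^5*z + y^3*z^3 + 5*x*y^4 + 5*x*y^2*z^2 + x^2*y*z - 5*y^3*z - 2*y*z^3 - 6*x*y^2 - x*z^2 + 6*y*z + x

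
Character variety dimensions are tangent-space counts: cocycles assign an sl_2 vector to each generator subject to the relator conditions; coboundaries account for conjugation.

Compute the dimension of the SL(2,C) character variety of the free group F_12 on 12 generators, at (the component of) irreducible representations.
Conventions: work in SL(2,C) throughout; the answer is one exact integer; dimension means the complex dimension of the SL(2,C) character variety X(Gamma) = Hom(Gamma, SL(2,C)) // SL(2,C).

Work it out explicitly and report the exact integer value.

33

Here Gamma is free of rank 12 — no relator constrains a cocycle.
A cocycle picks one sl_2 vector per generator freely, giving dim Z^1 = 3*12 = 36.
Irreducibility makes the coboundary map sl_2 -> Z^1 injective (trivial centralizer), so dim B^1 = 3.
dim X = dim H^1 = dim Z^1 - dim B^1 = 36 - 3 = 33.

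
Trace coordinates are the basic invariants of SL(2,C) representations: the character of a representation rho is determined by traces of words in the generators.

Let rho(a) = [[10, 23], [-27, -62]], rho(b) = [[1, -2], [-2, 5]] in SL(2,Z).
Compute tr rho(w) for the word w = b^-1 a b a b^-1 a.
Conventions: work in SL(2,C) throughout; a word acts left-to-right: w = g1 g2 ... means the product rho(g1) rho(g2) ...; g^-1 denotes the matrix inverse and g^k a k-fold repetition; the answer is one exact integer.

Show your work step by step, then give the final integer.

-115828

rho(b^-1) = [[5, 2], [2, 1]]
... * rho(a) = [[10, 23], [-27, -62]]  ->  [[-4, -9], [-7, -16]]
... * rho(b) = [[1, -2], [-2, 5]]  ->  [[14, -37], [25, -66]]
... * rho(a) = [[10, 23], [-27, -62]]  ->  [[1139, 2616], [2032, 4667]]
... * rho(b^-1) = [[5, 2], [2, 1]]  ->  [[10927, 4894], [19494, 8731]]
... * rho(a) = [[10, 23], [-27, -62]]  ->  [[-22868, -52107], [-40797, -92960]]
tr = -22868 + -92960 = -115828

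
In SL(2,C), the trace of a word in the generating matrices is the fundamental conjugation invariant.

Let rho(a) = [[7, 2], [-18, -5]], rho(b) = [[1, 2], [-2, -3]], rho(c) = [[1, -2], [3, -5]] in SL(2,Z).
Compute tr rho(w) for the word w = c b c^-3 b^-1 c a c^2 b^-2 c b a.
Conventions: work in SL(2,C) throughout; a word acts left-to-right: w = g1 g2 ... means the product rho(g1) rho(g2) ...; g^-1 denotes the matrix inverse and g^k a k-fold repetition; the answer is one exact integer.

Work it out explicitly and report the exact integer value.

16755204050

rho(c) = [[1, -2], [3, -5]]
... * rho(b) = [[1, 2], [-2, -3]]  ->  [[5, 8], [13, 21]]
... * rho(c^-1) = [[-5, 2], [-3, 1]]  ->  [[-49, 18], [-128, 47]]
... * rho(c^-1) = [[-5, 2], [-3, 1]]  ->  [[191, -80], [499, -209]]
... * rho(c^-1) = [[-5, 2], [-3, 1]]  ->  [[-715, 302], [-1868, 789]]
... * rho(b^-1) = [[-3, -2], [2, 1]]  ->  [[2749, 1732], [7182, 4525]]
... * rho(c) = [[1, -2], [3, -5]]  ->  [[7945, -14158], [20757, -36989]]
... * rho(a) = [[7, 2], [-18, -5]]  ->  [[310459, 86680], [811101, 226459]]
... * rho(c) = [[1, -2], [3, -5]]  ->  [[570499, -1054318], [1490478, -2754497]]
... * rho(c) = [[1, -2], [3, -5]]  ->  [[-2592455, 4130592], [-6773013, 10791529]]
... * rho(b^-1) = [[-3, -2], [2, 1]]  ->  [[16038549, 9315502], [41902097, 24337555]]
... * rho(b^-1) = [[-3, -2], [2, 1]]  ->  [[-29484643, -22761596], [-77031181, -59466639]]
... * rho(c) = [[1, -2], [3, -5]]  ->  [[-97769431, 172777266], [-255431098, 451395557]]
... * rho(b) = [[1, 2], [-2, -3]]  ->  [[-443323963, -713870660], [-1158222212, -1865048867]]
... * rho(a) = [[7, 2], [-18, -5]]  ->  [[9746404139, 2682705374], [25463324122, 7008799911]]
tr = 9746404139 + 7008799911 = 16755204050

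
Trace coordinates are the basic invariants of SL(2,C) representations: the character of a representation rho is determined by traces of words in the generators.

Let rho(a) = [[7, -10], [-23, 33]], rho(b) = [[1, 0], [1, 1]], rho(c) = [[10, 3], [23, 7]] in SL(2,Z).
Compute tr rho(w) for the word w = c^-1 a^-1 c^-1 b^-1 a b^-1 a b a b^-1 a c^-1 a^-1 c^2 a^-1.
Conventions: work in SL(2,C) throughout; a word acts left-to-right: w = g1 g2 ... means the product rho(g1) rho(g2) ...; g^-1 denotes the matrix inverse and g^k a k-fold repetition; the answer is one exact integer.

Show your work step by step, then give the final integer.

-1228560897608

rho(c^-1) = [[7, -3], [-23, 10]]
... * rho(a^-1) = [[33, 10], [23, 7]]  ->  [[162, 49], [-529, -160]]
... * rho(c^-1) = [[7, -3], [-23, 10]]  ->  [[7, 4], [-23, -13]]
... * rho(b^-1) = [[1, 0], [-1, 1]]  ->  [[3, 4], [-10, -13]]
... * rho(a) = [[7, -10], [-23, 33]]  ->  [[-71, 102], [229, -329]]
... * rho(b^-1) = [[1, 0], [-1, 1]]  ->  [[-173, 102], [558, -329]]
... * rho(a) = [[7, -10], [-23, 33]]  ->  [[-3557, 5096], [11473, -16437]]
... * rho(b) = [[1, 0], [1, 1]]  ->  [[1539, 5096], [-4964, -16437]]
... * rho(a) = [[7, -10], [-23, 33]]  ->  [[-106435, 152778], [343303, -492781]]
... * rho(b^-1) = [[1, 0], [-1, 1]]  ->  [[-259213, 152778], [836084, -492781]]
... * rho(a) = [[7, -10], [-23, 33]]  ->  [[-5328385, 7633804], [17186551, -24622613]]
... * rho(c^-1) = [[7, -3], [-23, 10]]  ->  [[-212876187, 92323195], [686625956, -297785783]]
... * rho(a^-1) = [[33, 10], [23, 7]]  ->  [[-4901480686, -1482499505], [15809583539, 4781759079]]
... * rho(c) = [[10, 3], [23, 7]]  ->  [[-83112295475, -25081938593], [268076294207, 80901064170]]
... * rho(c) = [[10, 3], [23, 7]]  ->  [[-1408007542389, -424910456576], [4541487417980, 1370536331811]]
... * rho(a^-1) = [[33, 10], [23, 7]]  ->  [[-56237189400085, -17054448619922], [181391420424993, 55008628502477]]
tr = -56237189400085 + 55008628502477 = -1228560897608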